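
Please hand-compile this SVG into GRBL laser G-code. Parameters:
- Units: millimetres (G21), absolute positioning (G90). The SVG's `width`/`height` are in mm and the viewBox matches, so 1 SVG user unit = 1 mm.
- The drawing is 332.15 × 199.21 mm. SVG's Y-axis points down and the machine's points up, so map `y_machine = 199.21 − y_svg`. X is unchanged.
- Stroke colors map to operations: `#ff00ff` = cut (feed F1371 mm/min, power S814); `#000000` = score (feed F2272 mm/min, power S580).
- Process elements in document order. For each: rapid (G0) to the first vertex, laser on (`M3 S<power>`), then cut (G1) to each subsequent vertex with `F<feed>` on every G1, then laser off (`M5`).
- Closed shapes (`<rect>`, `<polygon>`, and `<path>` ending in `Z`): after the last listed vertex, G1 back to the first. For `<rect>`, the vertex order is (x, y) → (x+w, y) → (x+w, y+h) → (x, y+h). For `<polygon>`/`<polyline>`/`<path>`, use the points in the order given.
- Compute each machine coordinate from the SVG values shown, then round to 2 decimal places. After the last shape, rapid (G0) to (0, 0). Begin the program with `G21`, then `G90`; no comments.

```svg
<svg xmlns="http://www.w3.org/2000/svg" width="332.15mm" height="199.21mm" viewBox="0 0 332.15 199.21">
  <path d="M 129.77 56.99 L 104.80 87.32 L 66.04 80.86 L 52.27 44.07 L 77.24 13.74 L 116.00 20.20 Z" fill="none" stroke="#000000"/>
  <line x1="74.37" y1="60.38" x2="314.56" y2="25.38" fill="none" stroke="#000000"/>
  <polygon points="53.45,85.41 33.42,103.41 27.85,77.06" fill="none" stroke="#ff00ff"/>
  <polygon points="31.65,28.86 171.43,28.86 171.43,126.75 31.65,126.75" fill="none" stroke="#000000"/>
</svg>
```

Since the viewBox matches the mm dimensions, user units are millimetres directly. The only transform is the Y-flip y_m = 199.21 − y_svg.

Shape 1 is a regular polygon drawn with `<path>`. Its stroke #000000 means score at S580, F2272. After flipping Y the toolpath is (129.77,142.22) → (104.80,111.89) → (66.04,118.35) → (52.27,155.14) → (77.24,185.47) → (116.00,179.01) → (129.77,142.22), returning to the start.

Shape 2 is a line segment drawn with `<line>`. Its stroke #000000 means score at S580, F2272. After flipping Y the toolpath is (74.37,138.83) → (314.56,173.83).

Shape 3 is a regular polygon drawn with `<polygon>`. Its stroke #ff00ff means cut at S814, F1371. After flipping Y the toolpath is (53.45,113.80) → (33.42,95.80) → (27.85,122.15) → (53.45,113.80), returning to the start.

Shape 4 is a rectangle drawn with `<polygon>`. Its stroke #000000 means score at S580, F2272. After flipping Y the toolpath is (31.65,170.35) → (171.43,170.35) → (171.43,72.46) → (31.65,72.46) → (31.65,170.35), returning to the start.

G21
G90
G0 X129.77 Y142.22
M3 S580
G1 X104.80 Y111.89 F2272
G1 X66.04 Y118.35 F2272
G1 X52.27 Y155.14 F2272
G1 X77.24 Y185.47 F2272
G1 X116.00 Y179.01 F2272
G1 X129.77 Y142.22 F2272
M5
G0 X74.37 Y138.83
M3 S580
G1 X314.56 Y173.83 F2272
M5
G0 X53.45 Y113.80
M3 S814
G1 X33.42 Y95.80 F1371
G1 X27.85 Y122.15 F1371
G1 X53.45 Y113.80 F1371
M5
G0 X31.65 Y170.35
M3 S580
G1 X171.43 Y170.35 F2272
G1 X171.43 Y72.46 F2272
G1 X31.65 Y72.46 F2272
G1 X31.65 Y170.35 F2272
M5
G0 X0.00 Y0.00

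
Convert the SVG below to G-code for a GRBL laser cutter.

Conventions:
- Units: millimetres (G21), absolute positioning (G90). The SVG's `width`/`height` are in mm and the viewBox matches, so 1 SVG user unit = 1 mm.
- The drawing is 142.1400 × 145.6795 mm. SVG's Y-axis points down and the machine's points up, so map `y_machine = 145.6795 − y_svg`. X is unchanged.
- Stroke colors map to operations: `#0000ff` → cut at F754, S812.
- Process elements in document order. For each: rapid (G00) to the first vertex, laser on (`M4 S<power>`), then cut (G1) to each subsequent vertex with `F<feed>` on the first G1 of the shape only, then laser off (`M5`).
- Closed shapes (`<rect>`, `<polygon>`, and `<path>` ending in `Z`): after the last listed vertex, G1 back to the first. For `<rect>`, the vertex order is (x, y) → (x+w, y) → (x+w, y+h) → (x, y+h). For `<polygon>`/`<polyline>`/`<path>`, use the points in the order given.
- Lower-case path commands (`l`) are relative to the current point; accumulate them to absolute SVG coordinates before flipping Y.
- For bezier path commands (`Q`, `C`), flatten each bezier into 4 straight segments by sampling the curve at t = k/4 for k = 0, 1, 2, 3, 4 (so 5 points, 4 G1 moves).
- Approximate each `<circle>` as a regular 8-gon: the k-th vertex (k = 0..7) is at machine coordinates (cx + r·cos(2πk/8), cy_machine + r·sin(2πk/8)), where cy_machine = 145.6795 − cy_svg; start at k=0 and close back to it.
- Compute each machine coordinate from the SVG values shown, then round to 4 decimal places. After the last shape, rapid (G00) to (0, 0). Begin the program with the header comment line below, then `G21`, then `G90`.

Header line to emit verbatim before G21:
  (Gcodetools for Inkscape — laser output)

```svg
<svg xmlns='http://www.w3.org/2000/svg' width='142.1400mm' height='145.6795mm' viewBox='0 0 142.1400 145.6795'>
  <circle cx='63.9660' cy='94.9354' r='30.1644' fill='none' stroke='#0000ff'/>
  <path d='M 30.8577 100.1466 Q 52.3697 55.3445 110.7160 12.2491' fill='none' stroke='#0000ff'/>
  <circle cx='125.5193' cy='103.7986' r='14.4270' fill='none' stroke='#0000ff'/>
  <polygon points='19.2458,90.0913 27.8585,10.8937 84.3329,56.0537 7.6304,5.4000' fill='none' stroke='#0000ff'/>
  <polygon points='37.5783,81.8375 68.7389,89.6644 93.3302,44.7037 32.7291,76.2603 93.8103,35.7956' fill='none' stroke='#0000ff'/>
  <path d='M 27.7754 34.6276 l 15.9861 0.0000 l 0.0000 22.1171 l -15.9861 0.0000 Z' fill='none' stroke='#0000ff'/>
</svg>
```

(Gcodetools for Inkscape — laser output)
G21
G90
G00 X94.1304 Y50.7441
M4 S812
G1 X85.2955 Y72.0736 F754
G1 X63.9660 Y80.9085
G1 X42.6365 Y72.0736
G1 X33.8016 Y50.7441
G1 X42.6365 Y29.4146
G1 X63.9660 Y20.5797
G1 X85.2955 Y29.4146
G1 X94.1304 Y50.7441
M5
G00 X30.8577 Y45.5329
M4 S812
G1 X43.9158 Y67.8273 F754
G1 X61.5783 Y89.9083
G1 X83.8450 Y111.7760
G1 X110.7160 Y133.4304
M5
G00 X139.9463 Y41.8809
M4 S812
G1 X135.7207 Y52.0823 F754
G1 X125.5193 Y56.3079
G1 X115.3179 Y52.0823
G1 X111.0923 Y41.8809
G1 X115.3179 Y31.6795
G1 X125.5193 Y27.4539
G1 X135.7207 Y31.6795
G1 X139.9463 Y41.8809
M5
G00 X19.2458 Y55.5882
M4 S812
G1 X27.8585 Y134.7858 F754
G1 X84.3329 Y89.6258
G1 X7.6304 Y140.2795
G1 X19.2458 Y55.5882
M5
G00 X37.5783 Y63.8420
M4 S812
G1 X68.7389 Y56.0151 F754
G1 X93.3302 Y100.9758
G1 X32.7291 Y69.4192
G1 X93.8103 Y109.8839
G1 X37.5783 Y63.8420
M5
G00 X27.7754 Y111.0519
M4 S812
G1 X43.7615 Y111.0519 F754
G1 X43.7615 Y88.9348
G1 X27.7754 Y88.9348
G1 X27.7754 Y111.0519
M5
G00 X0.0000 Y0.0000

1 u = 1 mm; y_m = 145.6795 − y.

[1] `<circle>` circle, #0000ff→cut S812 F754: (94.1304,50.7441) → (85.2955,72.0736) → (63.9660,80.9085) → (42.6365,72.0736) → (33.8016,50.7441) → (42.6365,29.4146) → (63.9660,20.5797) → (85.2955,29.4146) → (94.1304,50.7441) (closed)

[2] `<path>` quadratic bezier, #0000ff→cut S812 F754: (30.8577,45.5329) → (43.9158,67.8273) → (61.5783,89.9083) → (83.8450,111.7760) → (110.7160,133.4304)

[3] `<circle>` circle, #0000ff→cut S812 F754: (139.9463,41.8809) → (135.7207,52.0823) → (125.5193,56.3079) → (115.3179,52.0823) → (111.0923,41.8809) → (115.3179,31.6795) → (125.5193,27.4539) → (135.7207,31.6795) → (139.9463,41.8809) (closed)

[4] `<polygon>` closed polygon, #0000ff→cut S812 F754: (19.2458,55.5882) → (27.8585,134.7858) → (84.3329,89.6258) → (7.6304,140.2795) → (19.2458,55.5882) (closed)

[5] `<polygon>` closed polygon, #0000ff→cut S812 F754: (37.5783,63.8420) → (68.7389,56.0151) → (93.3302,100.9758) → (32.7291,69.4192) → (93.8103,109.8839) → (37.5783,63.8420) (closed)

[6] `<path>` rectangle, #0000ff→cut S812 F754: (27.7754,111.0519) → (43.7615,111.0519) → (43.7615,88.9348) → (27.7754,88.9348) → (27.7754,111.0519) (closed)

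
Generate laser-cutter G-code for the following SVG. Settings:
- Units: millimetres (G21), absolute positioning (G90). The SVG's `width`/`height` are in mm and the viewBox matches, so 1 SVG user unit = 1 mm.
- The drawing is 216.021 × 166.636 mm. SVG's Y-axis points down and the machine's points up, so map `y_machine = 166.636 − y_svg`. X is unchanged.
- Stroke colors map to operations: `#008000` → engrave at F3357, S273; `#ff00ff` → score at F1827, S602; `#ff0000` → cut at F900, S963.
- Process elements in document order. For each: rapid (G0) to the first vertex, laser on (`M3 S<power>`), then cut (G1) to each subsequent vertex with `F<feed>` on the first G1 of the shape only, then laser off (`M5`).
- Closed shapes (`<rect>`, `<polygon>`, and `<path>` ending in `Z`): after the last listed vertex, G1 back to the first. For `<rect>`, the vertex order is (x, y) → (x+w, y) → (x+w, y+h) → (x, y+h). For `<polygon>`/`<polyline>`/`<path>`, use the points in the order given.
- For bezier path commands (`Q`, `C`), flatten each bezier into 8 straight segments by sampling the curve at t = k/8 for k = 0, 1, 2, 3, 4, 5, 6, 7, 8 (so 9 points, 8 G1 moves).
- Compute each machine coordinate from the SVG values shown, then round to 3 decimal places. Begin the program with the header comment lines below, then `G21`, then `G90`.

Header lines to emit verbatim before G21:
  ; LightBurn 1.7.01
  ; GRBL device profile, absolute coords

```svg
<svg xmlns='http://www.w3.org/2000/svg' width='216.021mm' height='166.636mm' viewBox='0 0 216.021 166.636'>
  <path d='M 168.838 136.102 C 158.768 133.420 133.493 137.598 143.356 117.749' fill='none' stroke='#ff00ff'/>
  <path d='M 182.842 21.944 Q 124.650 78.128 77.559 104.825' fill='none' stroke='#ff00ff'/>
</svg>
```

; LightBurn 1.7.01
; GRBL device profile, absolute coords
G21
G90
G0 X168.838 Y30.534
M3 S602
G1 X164.447 Y31.279 F1827
G1 X159.221 Y31.742
G1 X153.749 Y32.286
G1 X148.622 Y33.273
G1 X144.429 Y35.064
G1 X141.761 Y38.023
G1 X141.206 Y42.510
G1 X143.356 Y48.887
M5
G0 X182.842 Y144.692
M3 S602
G1 X168.467 Y131.107 F1827
G1 X154.440 Y118.443
G1 X140.759 Y106.701
G1 X127.425 Y95.880
G1 X114.438 Y85.980
G1 X101.798 Y77.002
G1 X89.505 Y68.946
G1 X77.559 Y61.811
M5

1 u = 1 mm; y_m = 166.636 − y.

[1] `<path>` cubic bezier, #ff00ff→score S602 F1827: (168.838,30.534) → (164.447,31.279) → (159.221,31.742) → (153.749,32.286) → (148.622,33.273) → (144.429,35.064) → (141.761,38.023) → (141.206,42.510) → (143.356,48.887)

[2] `<path>` quadratic bezier, #ff00ff→score S602 F1827: (182.842,144.692) → (168.467,131.107) → (154.440,118.443) → (140.759,106.701) → (127.425,95.880) → (114.438,85.980) → (101.798,77.002) → (89.505,68.946) → (77.559,61.811)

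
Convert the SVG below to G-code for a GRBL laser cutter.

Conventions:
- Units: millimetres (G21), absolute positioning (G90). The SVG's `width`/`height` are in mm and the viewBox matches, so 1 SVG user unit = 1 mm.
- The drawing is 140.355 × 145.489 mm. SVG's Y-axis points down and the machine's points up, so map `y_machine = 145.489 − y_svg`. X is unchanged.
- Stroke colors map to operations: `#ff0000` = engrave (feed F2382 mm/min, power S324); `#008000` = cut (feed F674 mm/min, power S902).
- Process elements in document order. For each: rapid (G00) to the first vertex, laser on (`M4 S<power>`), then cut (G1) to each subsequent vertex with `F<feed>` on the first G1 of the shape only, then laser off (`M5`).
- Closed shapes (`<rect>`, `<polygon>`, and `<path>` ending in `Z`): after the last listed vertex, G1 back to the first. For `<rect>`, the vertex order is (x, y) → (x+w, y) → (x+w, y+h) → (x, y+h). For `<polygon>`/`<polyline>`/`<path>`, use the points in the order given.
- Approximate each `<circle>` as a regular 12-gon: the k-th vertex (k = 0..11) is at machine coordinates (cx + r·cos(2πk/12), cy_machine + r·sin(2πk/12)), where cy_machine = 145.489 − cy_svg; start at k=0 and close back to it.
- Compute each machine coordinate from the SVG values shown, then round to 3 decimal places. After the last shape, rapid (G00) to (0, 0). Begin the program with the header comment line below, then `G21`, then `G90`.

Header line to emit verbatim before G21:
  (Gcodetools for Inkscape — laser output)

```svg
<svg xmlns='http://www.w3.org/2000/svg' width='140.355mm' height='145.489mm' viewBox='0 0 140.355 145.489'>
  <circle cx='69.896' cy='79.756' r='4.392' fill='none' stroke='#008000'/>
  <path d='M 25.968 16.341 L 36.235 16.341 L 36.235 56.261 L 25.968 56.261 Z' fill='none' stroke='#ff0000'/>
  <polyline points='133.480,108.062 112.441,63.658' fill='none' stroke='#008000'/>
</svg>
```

(Gcodetools for Inkscape — laser output)
G21
G90
G00 X74.288 Y65.733
M4 S902
G1 X73.700 Y67.929 F674
G1 X72.092 Y69.537
G1 X69.896 Y70.125
G1 X67.700 Y69.537
G1 X66.092 Y67.929
G1 X65.504 Y65.733
G1 X66.092 Y63.537
G1 X67.700 Y61.929
G1 X69.896 Y61.341
G1 X72.092 Y61.929
G1 X73.700 Y63.537
G1 X74.288 Y65.733
M5
G00 X25.968 Y129.148
M4 S324
G1 X36.235 Y129.148 F2382
G1 X36.235 Y89.228
G1 X25.968 Y89.228
G1 X25.968 Y129.148
M5
G00 X133.480 Y37.427
M4 S902
G1 X112.441 Y81.831 F674
M5
G00 X0.000 Y0.000

viewBox `0 0 140.355 145.489` with mm width/height → 1 unit = 1 mm. Flip: y_m = 145.489 − y_svg.

**Shape 1** — `<circle>` circle, stroke `#008000` → cut (S902, F674). Machine vertices: (74.288,65.733) → (73.700,67.929) → (72.092,69.537) → (69.896,70.125) → (67.700,69.537) → (66.092,67.929) → (65.504,65.733) → (66.092,63.537) → (67.700,61.929) → (69.896,61.341) → (72.092,61.929) → (73.700,63.537) → (74.288,65.733). Closed: final G1 returns to the first vertex.

**Shape 2** — `<path>` rectangle, stroke `#ff0000` → engrave (S324, F2382). Machine vertices: (25.968,129.148) → (36.235,129.148) → (36.235,89.228) → (25.968,89.228) → (25.968,129.148). Closed: final G1 returns to the first vertex.

**Shape 3** — `<polyline>` line segment, stroke `#008000` → cut (S902, F674). Machine vertices: (133.480,37.427) → (112.441,81.831). Open path.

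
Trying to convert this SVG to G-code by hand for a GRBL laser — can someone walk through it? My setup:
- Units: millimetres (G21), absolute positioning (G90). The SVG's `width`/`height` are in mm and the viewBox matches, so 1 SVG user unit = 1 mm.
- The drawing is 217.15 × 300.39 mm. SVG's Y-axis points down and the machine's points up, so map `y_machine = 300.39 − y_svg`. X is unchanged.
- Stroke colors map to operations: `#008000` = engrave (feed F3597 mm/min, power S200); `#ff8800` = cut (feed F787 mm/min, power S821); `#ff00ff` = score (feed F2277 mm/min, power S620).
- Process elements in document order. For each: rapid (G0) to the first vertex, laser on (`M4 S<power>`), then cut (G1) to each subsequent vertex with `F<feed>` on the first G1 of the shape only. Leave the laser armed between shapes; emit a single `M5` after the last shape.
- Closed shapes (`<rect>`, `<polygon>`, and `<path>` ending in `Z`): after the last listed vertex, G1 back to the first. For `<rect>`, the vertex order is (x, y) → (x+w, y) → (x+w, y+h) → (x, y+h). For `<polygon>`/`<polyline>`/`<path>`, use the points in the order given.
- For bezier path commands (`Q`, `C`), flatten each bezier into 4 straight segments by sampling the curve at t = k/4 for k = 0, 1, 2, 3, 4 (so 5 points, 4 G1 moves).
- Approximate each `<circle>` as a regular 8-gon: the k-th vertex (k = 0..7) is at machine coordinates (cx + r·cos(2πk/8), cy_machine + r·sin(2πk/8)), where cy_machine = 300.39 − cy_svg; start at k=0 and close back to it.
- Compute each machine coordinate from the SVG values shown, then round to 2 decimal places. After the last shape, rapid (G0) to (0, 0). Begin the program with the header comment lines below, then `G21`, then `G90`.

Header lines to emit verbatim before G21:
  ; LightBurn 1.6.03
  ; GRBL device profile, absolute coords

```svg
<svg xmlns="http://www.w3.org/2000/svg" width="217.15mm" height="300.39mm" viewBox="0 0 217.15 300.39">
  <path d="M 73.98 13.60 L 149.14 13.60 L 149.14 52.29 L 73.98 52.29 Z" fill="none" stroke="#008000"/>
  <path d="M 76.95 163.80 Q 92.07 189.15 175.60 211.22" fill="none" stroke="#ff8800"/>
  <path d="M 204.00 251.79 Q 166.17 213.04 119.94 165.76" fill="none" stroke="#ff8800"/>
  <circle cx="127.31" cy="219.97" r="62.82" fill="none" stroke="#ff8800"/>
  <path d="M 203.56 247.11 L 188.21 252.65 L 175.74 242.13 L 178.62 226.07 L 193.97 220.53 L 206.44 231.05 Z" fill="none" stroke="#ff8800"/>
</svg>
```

; LightBurn 1.6.03
; GRBL device profile, absolute coords
G21
G90
G0 X73.98 Y286.79
M4 S200
G1 X149.14 Y286.79 F3597
G1 X149.14 Y248.10
G1 X73.98 Y248.10
G1 X73.98 Y286.79
G0 X76.95 Y136.59
M4 S821
G1 X88.79 Y124.12 F787
G1 X109.17 Y112.06
G1 X138.11 Y100.41
G1 X175.60 Y89.17
G0 X204.00 Y48.60
M4 S821
G1 X184.56 Y68.51 F787
G1 X164.07 Y89.48
G1 X142.53 Y111.52
G1 X119.94 Y134.63
G0 X190.13 Y80.42
M4 S821
G1 X171.73 Y124.84 F787
G1 X127.31 Y143.24
G1 X82.89 Y124.84
G1 X64.49 Y80.42
G1 X82.89 Y36.00
G1 X127.31 Y17.60
G1 X171.73 Y36.00
G1 X190.13 Y80.42
G0 X203.56 Y53.28
M4 S821
G1 X188.21 Y47.74 F787
G1 X175.74 Y58.26
G1 X178.62 Y74.32
G1 X193.97 Y79.86
G1 X206.44 Y69.34
G1 X203.56 Y53.28
M5
G0 X0.00 Y0.00

viewBox `0 0 217.15 300.39` with mm width/height → 1 unit = 1 mm. Flip: y_m = 300.39 − y_svg.

**Shape 1** — `<path>` rectangle, stroke `#008000` → engrave (S200, F3597). Machine vertices: (73.98,286.79) → (149.14,286.79) → (149.14,248.10) → (73.98,248.10) → (73.98,286.79). Closed: final G1 returns to the first vertex.

**Shape 2** — `<path>` quadratic bezier, stroke `#ff8800` → cut (S821, F787). Control points (SVG): P0=(76.95,163.80), P1=(92.07,189.15), P2=(175.60,211.22); sampled at t=k/4. Machine vertices: (76.95,136.59) → (88.79,124.12) → (109.17,112.06) → (138.11,100.41) → (175.60,89.17). Open path.

**Shape 3** — `<path>` quadratic bezier, stroke `#ff8800` → cut (S821, F787). Control points (SVG): P0=(204.00,251.79), P1=(166.17,213.04), P2=(119.94,165.76); sampled at t=k/4. Machine vertices: (204.00,48.60) → (184.56,68.51) → (164.07,89.48) → (142.53,111.52) → (119.94,134.63). Open path.

**Shape 4** — `<circle>` circle, stroke `#ff8800` → cut (S821, F787). Machine vertices: (190.13,80.42) → (171.73,124.84) → (127.31,143.24) → (82.89,124.84) → (64.49,80.42) → (82.89,36.00) → (127.31,17.60) → (171.73,36.00) → (190.13,80.42). Closed: final G1 returns to the first vertex.

**Shape 5** — `<path>` regular polygon, stroke `#ff8800` → cut (S821, F787). Machine vertices: (203.56,53.28) → (188.21,47.74) → (175.74,58.26) → (178.62,74.32) → (193.97,79.86) → (206.44,69.34) → (203.56,53.28). Closed: final G1 returns to the first vertex.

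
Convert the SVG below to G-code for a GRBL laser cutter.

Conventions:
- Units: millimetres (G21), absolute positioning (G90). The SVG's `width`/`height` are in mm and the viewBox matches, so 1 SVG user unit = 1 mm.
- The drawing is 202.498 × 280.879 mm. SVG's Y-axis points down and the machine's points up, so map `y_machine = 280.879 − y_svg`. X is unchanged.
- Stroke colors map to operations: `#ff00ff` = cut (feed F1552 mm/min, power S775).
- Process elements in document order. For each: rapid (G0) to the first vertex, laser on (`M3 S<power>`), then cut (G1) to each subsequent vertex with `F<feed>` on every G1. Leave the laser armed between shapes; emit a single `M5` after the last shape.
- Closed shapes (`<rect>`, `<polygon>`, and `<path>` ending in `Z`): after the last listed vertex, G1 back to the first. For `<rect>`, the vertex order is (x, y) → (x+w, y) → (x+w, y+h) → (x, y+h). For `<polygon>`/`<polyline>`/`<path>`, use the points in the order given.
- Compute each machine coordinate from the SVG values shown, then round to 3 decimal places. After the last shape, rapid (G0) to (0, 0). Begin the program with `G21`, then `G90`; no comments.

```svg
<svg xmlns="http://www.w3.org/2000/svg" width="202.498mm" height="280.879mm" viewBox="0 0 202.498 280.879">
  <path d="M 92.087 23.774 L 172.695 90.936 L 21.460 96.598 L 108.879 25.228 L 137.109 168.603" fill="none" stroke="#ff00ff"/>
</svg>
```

G21
G90
G0 X92.087 Y257.105
M3 S775
G1 X172.695 Y189.943 F1552
G1 X21.460 Y184.281 F1552
G1 X108.879 Y255.651 F1552
G1 X137.109 Y112.276 F1552
M5
G0 X0.000 Y0.000

viewBox `0 0 202.498 280.879` with mm width/height → 1 unit = 1 mm. Flip: y_m = 280.879 − y_svg.

**Shape 1** — `<path>` open polyline, stroke `#ff00ff` → cut (S775, F1552). Machine vertices: (92.087,257.105) → (172.695,189.943) → (21.460,184.281) → (108.879,255.651) → (137.109,112.276). Open path.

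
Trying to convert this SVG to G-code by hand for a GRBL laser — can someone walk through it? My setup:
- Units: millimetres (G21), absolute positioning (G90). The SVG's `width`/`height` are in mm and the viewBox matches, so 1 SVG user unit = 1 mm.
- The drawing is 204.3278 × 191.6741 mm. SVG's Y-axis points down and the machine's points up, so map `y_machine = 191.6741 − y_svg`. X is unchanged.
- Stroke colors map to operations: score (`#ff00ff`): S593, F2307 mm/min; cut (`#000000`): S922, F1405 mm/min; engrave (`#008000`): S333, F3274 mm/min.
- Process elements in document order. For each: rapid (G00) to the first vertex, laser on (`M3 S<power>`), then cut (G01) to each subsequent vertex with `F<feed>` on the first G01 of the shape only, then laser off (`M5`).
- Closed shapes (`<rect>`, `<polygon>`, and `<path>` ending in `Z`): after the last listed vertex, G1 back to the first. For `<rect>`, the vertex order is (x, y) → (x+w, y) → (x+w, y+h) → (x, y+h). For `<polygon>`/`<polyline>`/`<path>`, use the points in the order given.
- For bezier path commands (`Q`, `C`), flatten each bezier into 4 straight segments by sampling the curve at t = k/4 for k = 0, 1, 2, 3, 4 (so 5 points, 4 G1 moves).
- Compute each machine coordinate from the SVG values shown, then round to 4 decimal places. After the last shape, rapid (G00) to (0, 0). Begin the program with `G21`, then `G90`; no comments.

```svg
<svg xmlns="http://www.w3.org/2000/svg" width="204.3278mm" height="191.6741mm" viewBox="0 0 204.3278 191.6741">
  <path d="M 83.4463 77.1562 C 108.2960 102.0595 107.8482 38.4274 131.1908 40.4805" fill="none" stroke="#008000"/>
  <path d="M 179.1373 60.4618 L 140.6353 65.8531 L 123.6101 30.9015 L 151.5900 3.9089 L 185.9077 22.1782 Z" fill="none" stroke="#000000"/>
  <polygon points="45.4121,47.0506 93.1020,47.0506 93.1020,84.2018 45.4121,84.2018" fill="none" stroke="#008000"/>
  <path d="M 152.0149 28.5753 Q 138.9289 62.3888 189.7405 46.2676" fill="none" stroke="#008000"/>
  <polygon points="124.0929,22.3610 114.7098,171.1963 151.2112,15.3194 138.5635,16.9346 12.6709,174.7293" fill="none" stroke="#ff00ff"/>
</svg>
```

viewBox `0 0 204.3278 191.6741` with mm width/height → 1 unit = 1 mm. Flip: y_m = 191.6741 − y_svg.

**Shape 1** — `<path>` cubic bezier, stroke `#008000` → engrave (S333, F3274). Control points (SVG): P0=(83.4463,77.1562), P1=(108.2960,102.0595), P2=(107.8482,38.4274), P3=(131.1908,40.4805); sampled at t=k/4. Machine vertices: (83.4463,114.5179) → (98.1073,110.0311) → (107.8837,124.2869) → (117.3776,142.8271) → (131.1908,151.1936). Open path.

**Shape 2** — `<path>` regular polygon, stroke `#000000` → cut (S922, F1405). Machine vertices: (179.1373,131.2123) → (140.6353,125.8210) → (123.6101,160.7726) → (151.5900,187.7652) → (185.9077,169.4959) → (179.1373,131.2123). Closed: final G1 returns to the first vertex.

**Shape 3** — `<polygon>` rectangle, stroke `#008000` → engrave (S333, F3274). Machine vertices: (45.4121,144.6235) → (93.1020,144.6235) → (93.1020,107.4723) → (45.4121,107.4723) → (45.4121,144.6235). Closed: final G1 returns to the first vertex.

**Shape 4** — `<path>` quadratic bezier, stroke `#008000` → engrave (S333, F3274). Control points (SVG): P0=(152.0149,28.5753), P1=(138.9289,62.3888), P2=(189.7405,46.2676); sampled at t=k/4. Machine vertices: (152.0149,163.0988) → (149.4655,149.3130) → (154.9033,141.7690) → (168.3283,140.4668) → (189.7405,145.4065). Open path.

**Shape 5** — `<polygon>` closed polygon, stroke `#ff00ff` → score (S593, F2307). Machine vertices: (124.0929,169.3131) → (114.7098,20.4778) → (151.2112,176.3547) → (138.5635,174.7395) → (12.6709,16.9448) → (124.0929,169.3131). Closed: final G1 returns to the first vertex.

G21
G90
G00 X83.4463 Y114.5179
M3 S333
G01 X98.1073 Y110.0311 F3274
G01 X107.8837 Y124.2869
G01 X117.3776 Y142.8271
G01 X131.1908 Y151.1936
M5
G00 X179.1373 Y131.2123
M3 S922
G01 X140.6353 Y125.8210 F1405
G01 X123.6101 Y160.7726
G01 X151.5900 Y187.7652
G01 X185.9077 Y169.4959
G01 X179.1373 Y131.2123
M5
G00 X45.4121 Y144.6235
M3 S333
G01 X93.1020 Y144.6235 F3274
G01 X93.1020 Y107.4723
G01 X45.4121 Y107.4723
G01 X45.4121 Y144.6235
M5
G00 X152.0149 Y163.0988
M3 S333
G01 X149.4655 Y149.3130 F3274
G01 X154.9033 Y141.7690
G01 X168.3283 Y140.4668
G01 X189.7405 Y145.4065
M5
G00 X124.0929 Y169.3131
M3 S593
G01 X114.7098 Y20.4778 F2307
G01 X151.2112 Y176.3547
G01 X138.5635 Y174.7395
G01 X12.6709 Y16.9448
G01 X124.0929 Y169.3131
M5
G00 X0.0000 Y0.0000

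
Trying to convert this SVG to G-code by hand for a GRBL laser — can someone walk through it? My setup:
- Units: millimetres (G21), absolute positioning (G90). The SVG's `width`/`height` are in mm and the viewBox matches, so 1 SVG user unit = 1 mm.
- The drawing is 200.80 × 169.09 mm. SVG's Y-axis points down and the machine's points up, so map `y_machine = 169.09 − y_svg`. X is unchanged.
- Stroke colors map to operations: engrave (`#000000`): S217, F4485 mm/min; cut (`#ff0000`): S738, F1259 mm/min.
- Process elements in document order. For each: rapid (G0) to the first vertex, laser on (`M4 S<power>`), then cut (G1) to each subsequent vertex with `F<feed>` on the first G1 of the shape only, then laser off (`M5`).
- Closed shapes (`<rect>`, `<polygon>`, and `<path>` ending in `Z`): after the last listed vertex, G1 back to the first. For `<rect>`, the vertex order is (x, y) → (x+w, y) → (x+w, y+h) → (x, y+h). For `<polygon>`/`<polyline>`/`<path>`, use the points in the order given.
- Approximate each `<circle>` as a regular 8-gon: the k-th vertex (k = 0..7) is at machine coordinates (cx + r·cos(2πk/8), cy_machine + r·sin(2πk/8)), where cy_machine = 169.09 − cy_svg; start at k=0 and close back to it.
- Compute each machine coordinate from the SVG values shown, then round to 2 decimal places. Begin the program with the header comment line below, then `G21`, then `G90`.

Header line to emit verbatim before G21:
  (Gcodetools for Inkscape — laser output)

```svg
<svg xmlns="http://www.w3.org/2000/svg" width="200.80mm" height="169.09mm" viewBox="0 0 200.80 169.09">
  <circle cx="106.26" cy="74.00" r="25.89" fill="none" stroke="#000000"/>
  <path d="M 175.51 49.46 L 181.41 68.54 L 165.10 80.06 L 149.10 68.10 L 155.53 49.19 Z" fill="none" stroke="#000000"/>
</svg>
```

Since the viewBox matches the mm dimensions, user units are millimetres directly. The only transform is the Y-flip y_m = 169.09 − y_svg.

Shape 1 is a circle drawn with `<circle>`. Its stroke #000000 means engrave at S217, F4485. After flipping Y the toolpath is (132.15,95.09) → (124.57,113.40) → (106.26,120.98) → (87.95,113.40) → (80.37,95.09) → (87.95,76.78) → (106.26,69.20) → (124.57,76.78) → (132.15,95.09), returning to the start.

Shape 2 is a regular polygon drawn with `<path>`. Its stroke #000000 means engrave at S217, F4485. After flipping Y the toolpath is (175.51,119.63) → (181.41,100.55) → (165.10,89.03) → (149.10,100.99) → (155.53,119.90) → (175.51,119.63), returning to the start.

(Gcodetools for Inkscape — laser output)
G21
G90
G0 X132.15 Y95.09
M4 S217
G1 X124.57 Y113.40 F4485
G1 X106.26 Y120.98
G1 X87.95 Y113.40
G1 X80.37 Y95.09
G1 X87.95 Y76.78
G1 X106.26 Y69.20
G1 X124.57 Y76.78
G1 X132.15 Y95.09
M5
G0 X175.51 Y119.63
M4 S217
G1 X181.41 Y100.55 F4485
G1 X165.10 Y89.03
G1 X149.10 Y100.99
G1 X155.53 Y119.90
G1 X175.51 Y119.63
M5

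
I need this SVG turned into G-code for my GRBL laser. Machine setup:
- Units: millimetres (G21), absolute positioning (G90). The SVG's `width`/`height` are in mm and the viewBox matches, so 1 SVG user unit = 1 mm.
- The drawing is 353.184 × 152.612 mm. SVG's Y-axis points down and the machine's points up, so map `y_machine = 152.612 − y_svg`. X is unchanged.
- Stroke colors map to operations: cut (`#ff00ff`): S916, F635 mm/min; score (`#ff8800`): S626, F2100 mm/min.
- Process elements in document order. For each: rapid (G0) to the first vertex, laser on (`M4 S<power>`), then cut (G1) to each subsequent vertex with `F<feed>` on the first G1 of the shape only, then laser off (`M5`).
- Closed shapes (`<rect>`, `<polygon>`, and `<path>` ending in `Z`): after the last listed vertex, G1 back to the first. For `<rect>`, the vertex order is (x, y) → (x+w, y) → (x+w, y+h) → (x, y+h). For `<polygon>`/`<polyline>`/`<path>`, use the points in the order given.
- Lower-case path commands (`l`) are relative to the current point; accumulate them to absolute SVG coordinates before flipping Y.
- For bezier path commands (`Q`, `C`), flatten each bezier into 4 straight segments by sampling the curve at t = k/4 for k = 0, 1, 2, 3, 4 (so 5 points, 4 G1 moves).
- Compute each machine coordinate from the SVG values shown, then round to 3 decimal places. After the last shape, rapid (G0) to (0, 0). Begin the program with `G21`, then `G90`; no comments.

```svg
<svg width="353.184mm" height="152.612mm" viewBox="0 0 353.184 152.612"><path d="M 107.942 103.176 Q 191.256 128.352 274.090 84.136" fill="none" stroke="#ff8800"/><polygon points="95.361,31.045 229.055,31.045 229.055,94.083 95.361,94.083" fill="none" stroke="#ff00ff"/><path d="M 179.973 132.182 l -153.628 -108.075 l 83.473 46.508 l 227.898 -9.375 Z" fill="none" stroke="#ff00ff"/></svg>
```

G21
G90
G0 X107.942 Y49.436
M4 S626
G1 X149.569 Y41.185 F2100
G1 X191.136 Y41.608
G1 X232.643 Y50.705
G1 X274.090 Y68.476
M5
G0 X95.361 Y121.567
M4 S916
G1 X229.055 Y121.567 F635
G1 X229.055 Y58.529
G1 X95.361 Y58.529
G1 X95.361 Y121.567
M5
G0 X179.973 Y20.430
M4 S916
G1 X26.345 Y128.505 F635
G1 X109.818 Y81.997
G1 X337.716 Y91.372
G1 X179.973 Y20.430
M5
G0 X0.000 Y0.000

1 u = 1 mm; y_m = 152.612 − y.

[1] `<path>` quadratic bezier, #ff8800→score S626 F2100: (107.942,49.436) → (149.569,41.185) → (191.136,41.608) → (232.643,50.705) → (274.090,68.476)

[2] `<polygon>` rectangle, #ff00ff→cut S916 F635: (95.361,121.567) → (229.055,121.567) → (229.055,58.529) → (95.361,58.529) → (95.361,121.567) (closed)

[3] `<path>` closed polygon, #ff00ff→cut S916 F635: (179.973,20.430) → (26.345,128.505) → (109.818,81.997) → (337.716,91.372) → (179.973,20.430) (closed)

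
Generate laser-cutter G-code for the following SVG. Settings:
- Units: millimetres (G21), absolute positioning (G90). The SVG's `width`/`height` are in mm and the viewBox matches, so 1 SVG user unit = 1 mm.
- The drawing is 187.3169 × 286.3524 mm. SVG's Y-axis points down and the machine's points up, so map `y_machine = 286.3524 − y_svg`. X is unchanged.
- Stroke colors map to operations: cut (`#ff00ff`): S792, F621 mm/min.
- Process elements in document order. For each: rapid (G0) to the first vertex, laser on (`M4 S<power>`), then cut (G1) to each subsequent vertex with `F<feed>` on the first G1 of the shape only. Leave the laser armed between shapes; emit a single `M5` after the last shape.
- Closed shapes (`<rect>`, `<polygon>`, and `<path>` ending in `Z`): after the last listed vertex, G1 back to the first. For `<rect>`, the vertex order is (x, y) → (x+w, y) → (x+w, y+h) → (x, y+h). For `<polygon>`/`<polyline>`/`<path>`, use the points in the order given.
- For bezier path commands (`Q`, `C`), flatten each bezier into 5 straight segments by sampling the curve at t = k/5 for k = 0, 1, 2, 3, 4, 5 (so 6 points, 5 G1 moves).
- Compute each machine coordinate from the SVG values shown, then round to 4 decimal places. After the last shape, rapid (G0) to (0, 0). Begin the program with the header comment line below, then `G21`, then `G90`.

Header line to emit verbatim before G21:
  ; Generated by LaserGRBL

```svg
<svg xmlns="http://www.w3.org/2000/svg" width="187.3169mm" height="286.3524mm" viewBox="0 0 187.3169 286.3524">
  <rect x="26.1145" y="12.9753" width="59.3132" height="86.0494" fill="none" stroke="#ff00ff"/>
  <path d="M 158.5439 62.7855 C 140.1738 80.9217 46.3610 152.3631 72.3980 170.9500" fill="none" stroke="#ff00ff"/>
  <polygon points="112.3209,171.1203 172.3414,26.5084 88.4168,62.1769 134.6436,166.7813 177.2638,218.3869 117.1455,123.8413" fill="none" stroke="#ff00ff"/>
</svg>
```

1 u = 1 mm; y_m = 286.3524 − y.

[1] `<rect>` rectangle, #ff00ff→cut S792 F621: (26.1145,273.3771) → (85.4277,273.3771) → (85.4277,187.3277) → (26.1145,187.3277) → (26.1145,273.3771) (closed)

[2] `<path>` cubic bezier, #ff00ff→cut S792 F621: (158.5439,223.5669) → (140.0311,207.1378) → (112.7860,183.0112) → (86.1828,156.2826) → (69.5954,132.0478) → (72.3980,115.4024)

[3] `<polygon>` closed polygon, #ff00ff→cut S792 F621: (112.3209,115.2321) → (172.3414,259.8440) → (88.4168,224.1755) → (134.6436,119.5711) → (177.2638,67.9655) → (117.1455,162.5111) → (112.3209,115.2321) (closed)

; Generated by LaserGRBL
G21
G90
G0 X26.1145 Y273.3771
M4 S792
G1 X85.4277 Y273.3771 F621
G1 X85.4277 Y187.3277
G1 X26.1145 Y187.3277
G1 X26.1145 Y273.3771
G0 X158.5439 Y223.5669
M4 S792
G1 X140.0311 Y207.1378 F621
G1 X112.7860 Y183.0112
G1 X86.1828 Y156.2826
G1 X69.5954 Y132.0478
G1 X72.3980 Y115.4024
G0 X112.3209 Y115.2321
M4 S792
G1 X172.3414 Y259.8440 F621
G1 X88.4168 Y224.1755
G1 X134.6436 Y119.5711
G1 X177.2638 Y67.9655
G1 X117.1455 Y162.5111
G1 X112.3209 Y115.2321
M5
G0 X0.0000 Y0.0000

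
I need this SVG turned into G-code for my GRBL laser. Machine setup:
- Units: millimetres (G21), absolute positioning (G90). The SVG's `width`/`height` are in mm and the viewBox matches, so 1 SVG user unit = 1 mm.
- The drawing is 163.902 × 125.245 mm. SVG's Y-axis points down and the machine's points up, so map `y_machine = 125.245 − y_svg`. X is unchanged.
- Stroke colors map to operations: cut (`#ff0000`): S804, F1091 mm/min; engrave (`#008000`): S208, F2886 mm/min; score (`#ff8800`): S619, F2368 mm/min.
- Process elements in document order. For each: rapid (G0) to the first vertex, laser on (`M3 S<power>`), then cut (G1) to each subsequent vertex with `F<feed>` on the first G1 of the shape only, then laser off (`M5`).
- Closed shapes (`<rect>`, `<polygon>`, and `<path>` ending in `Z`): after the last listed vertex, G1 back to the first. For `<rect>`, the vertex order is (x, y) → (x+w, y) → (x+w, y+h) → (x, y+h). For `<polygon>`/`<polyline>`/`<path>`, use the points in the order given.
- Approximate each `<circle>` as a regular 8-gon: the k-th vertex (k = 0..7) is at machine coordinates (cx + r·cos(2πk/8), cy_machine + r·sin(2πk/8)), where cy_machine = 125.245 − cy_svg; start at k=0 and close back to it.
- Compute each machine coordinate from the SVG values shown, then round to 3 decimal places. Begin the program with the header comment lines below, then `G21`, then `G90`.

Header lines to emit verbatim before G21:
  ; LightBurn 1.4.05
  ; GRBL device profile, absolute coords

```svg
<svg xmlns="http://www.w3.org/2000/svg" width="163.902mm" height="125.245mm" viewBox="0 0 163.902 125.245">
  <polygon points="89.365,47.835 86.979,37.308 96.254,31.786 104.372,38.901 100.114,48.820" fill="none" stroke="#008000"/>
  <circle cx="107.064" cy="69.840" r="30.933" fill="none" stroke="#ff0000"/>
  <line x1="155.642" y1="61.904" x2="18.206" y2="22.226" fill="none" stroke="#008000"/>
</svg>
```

1 u = 1 mm; y_m = 125.245 − y.

[1] `<polygon>` regular polygon, #008000→engrave S208 F2886: (89.365,77.410) → (86.979,87.937) → (96.254,93.459) → (104.372,86.344) → (100.114,76.425) → (89.365,77.410) (closed)

[2] `<circle>` circle, #ff0000→cut S804 F1091: (137.997,55.405) → (128.937,77.278) → (107.064,86.338) → (85.191,77.278) → (76.131,55.405) → (85.191,33.532) → (107.064,24.472) → (128.937,33.532) → (137.997,55.405) (closed)

[3] `<line>` line segment, #008000→engrave S208 F2886: (155.642,63.341) → (18.206,103.019)

; LightBurn 1.4.05
; GRBL device profile, absolute coords
G21
G90
G0 X89.365 Y77.410
M3 S208
G1 X86.979 Y87.937 F2886
G1 X96.254 Y93.459
G1 X104.372 Y86.344
G1 X100.114 Y76.425
G1 X89.365 Y77.410
M5
G0 X137.997 Y55.405
M3 S804
G1 X128.937 Y77.278 F1091
G1 X107.064 Y86.338
G1 X85.191 Y77.278
G1 X76.131 Y55.405
G1 X85.191 Y33.532
G1 X107.064 Y24.472
G1 X128.937 Y33.532
G1 X137.997 Y55.405
M5
G0 X155.642 Y63.341
M3 S208
G1 X18.206 Y103.019 F2886
M5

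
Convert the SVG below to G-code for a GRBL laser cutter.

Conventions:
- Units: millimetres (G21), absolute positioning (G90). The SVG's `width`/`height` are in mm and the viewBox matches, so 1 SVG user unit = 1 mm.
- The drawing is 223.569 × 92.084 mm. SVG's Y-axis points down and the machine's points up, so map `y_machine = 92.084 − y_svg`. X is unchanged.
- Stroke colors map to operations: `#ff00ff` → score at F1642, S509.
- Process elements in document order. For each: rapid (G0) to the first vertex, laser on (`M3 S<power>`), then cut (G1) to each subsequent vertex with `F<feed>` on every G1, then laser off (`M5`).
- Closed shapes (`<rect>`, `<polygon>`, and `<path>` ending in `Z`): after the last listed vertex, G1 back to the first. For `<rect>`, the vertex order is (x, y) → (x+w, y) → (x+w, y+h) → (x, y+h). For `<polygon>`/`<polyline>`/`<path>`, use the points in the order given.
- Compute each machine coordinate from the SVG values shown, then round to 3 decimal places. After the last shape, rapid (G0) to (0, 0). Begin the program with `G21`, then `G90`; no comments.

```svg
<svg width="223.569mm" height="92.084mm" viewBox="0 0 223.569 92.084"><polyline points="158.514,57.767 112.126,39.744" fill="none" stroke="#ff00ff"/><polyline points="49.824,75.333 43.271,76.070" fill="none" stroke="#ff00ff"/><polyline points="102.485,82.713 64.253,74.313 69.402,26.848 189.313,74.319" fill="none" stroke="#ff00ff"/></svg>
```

Since the viewBox matches the mm dimensions, user units are millimetres directly. The only transform is the Y-flip y_m = 92.084 − y_svg.

Shape 1 is a line segment drawn with `<polyline>`. Its stroke #ff00ff means score at S509, F1642. After flipping Y the toolpath is (158.514,34.317) → (112.126,52.340).

Shape 2 is a line segment drawn with `<polyline>`. Its stroke #ff00ff means score at S509, F1642. After flipping Y the toolpath is (49.824,16.751) → (43.271,16.014).

Shape 3 is a open polyline drawn with `<polyline>`. Its stroke #ff00ff means score at S509, F1642. After flipping Y the toolpath is (102.485,9.371) → (64.253,17.771) → (69.402,65.236) → (189.313,17.765).

G21
G90
G0 X158.514 Y34.317
M3 S509
G1 X112.126 Y52.340 F1642
M5
G0 X49.824 Y16.751
M3 S509
G1 X43.271 Y16.014 F1642
M5
G0 X102.485 Y9.371
M3 S509
G1 X64.253 Y17.771 F1642
G1 X69.402 Y65.236 F1642
G1 X189.313 Y17.765 F1642
M5
G0 X0.000 Y0.000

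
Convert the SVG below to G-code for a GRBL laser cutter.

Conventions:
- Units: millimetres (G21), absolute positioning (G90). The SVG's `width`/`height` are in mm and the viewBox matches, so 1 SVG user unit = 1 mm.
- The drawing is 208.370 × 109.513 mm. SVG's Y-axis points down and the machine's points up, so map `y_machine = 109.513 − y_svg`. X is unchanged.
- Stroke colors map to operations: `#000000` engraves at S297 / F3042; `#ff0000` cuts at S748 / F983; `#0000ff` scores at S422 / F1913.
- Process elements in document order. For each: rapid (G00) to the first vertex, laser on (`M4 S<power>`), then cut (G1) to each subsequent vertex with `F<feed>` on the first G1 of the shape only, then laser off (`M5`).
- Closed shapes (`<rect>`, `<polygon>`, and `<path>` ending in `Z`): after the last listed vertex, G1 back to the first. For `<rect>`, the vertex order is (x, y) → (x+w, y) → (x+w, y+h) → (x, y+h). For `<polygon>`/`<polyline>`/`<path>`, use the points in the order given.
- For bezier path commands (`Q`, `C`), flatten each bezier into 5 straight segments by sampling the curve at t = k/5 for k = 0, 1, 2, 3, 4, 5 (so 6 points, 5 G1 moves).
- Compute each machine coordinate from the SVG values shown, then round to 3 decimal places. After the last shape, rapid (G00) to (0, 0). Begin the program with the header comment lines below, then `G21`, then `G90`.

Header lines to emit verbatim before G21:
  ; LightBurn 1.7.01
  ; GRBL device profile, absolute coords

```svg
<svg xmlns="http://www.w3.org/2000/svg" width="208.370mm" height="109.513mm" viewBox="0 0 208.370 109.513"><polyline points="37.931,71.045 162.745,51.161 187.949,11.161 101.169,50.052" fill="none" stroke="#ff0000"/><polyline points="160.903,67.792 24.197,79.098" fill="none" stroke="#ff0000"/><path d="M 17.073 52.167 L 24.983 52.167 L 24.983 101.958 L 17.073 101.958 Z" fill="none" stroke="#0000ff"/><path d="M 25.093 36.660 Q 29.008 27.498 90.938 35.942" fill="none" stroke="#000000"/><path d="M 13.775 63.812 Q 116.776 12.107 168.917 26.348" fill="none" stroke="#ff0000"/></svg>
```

Since the viewBox matches the mm dimensions, user units are millimetres directly. The only transform is the Y-flip y_m = 109.513 − y_svg.

Shape 1 is a open polyline drawn with `<polyline>`. Its stroke #ff0000 means cut at S748, F983. After flipping Y the toolpath is (37.931,38.468) → (162.745,58.352) → (187.949,98.352) → (101.169,59.461).

Shape 2 is a line segment drawn with `<polyline>`. Its stroke #ff0000 means cut at S748, F983. After flipping Y the toolpath is (160.903,41.721) → (24.197,30.415).

Shape 3 is a rectangle drawn with `<path>`. Its stroke #0000ff means score at S422, F1913. After flipping Y the toolpath is (17.073,57.346) → (24.983,57.346) → (24.983,7.555) → (17.073,7.555) → (17.073,57.346), returning to the start.

Shape 4 is a quadratic bezier drawn with `<path>`. Its stroke #000000 means engrave at S297, F3042. After flipping Y the toolpath is (25.093,72.853) → (28.980,75.814) → (37.507,77.366) → (50.676,77.509) → (68.487,76.244) → (90.938,73.571).

Shape 5 is a quadratic bezier drawn with `<path>`. Its stroke #ff0000 means cut at S748, F983. After flipping Y the toolpath is (13.775,45.701) → (52.941,63.745) → (88.038,76.514) → (119.067,84.006) → (146.026,86.224) → (168.917,83.165).

; LightBurn 1.7.01
; GRBL device profile, absolute coords
G21
G90
G00 X37.931 Y38.468
M4 S748
G1 X162.745 Y58.352 F983
G1 X187.949 Y98.352
G1 X101.169 Y59.461
M5
G00 X160.903 Y41.721
M4 S748
G1 X24.197 Y30.415 F983
M5
G00 X17.073 Y57.346
M4 S422
G1 X24.983 Y57.346 F1913
G1 X24.983 Y7.555
G1 X17.073 Y7.555
G1 X17.073 Y57.346
M5
G00 X25.093 Y72.853
M4 S297
G1 X28.980 Y75.814 F3042
G1 X37.507 Y77.366
G1 X50.676 Y77.509
G1 X68.487 Y76.244
G1 X90.938 Y73.571
M5
G00 X13.775 Y45.701
M4 S748
G1 X52.941 Y63.745 F983
G1 X88.038 Y76.514
G1 X119.067 Y84.006
G1 X146.026 Y86.224
G1 X168.917 Y83.165
M5
G00 X0.000 Y0.000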